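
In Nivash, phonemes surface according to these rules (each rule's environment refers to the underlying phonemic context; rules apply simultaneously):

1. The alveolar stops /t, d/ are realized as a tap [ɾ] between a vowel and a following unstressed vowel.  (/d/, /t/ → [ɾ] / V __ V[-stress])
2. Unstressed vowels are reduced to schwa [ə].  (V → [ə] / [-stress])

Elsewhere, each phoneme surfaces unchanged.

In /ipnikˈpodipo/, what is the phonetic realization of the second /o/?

[ə]

/o/ meets the environment for rule 2 (in an unstressed syllable) → [ə].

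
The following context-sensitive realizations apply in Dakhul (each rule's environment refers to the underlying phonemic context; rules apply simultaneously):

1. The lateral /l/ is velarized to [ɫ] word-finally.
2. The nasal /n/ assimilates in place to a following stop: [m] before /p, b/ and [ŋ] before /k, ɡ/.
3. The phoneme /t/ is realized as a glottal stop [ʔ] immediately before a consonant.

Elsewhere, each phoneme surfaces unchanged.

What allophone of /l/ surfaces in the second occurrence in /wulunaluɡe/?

[l]

/l/ (between /a/ and /u/) fails the environment for rule 1, so it stays [l].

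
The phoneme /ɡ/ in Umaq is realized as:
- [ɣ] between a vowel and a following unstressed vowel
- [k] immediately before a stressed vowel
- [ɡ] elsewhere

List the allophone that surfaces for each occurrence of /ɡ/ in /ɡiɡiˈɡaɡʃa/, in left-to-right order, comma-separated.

[ɡ], [ɣ], [k], [ɡ]

Occurrence 1 (position 1): no conditioning environment matches → elsewhere allophone [ɡ].
Occurrence 2 (position 3): between a vowel and a following unstressed vowel → [ɣ].
Occurrence 3 (position 5): immediately before a stressed vowel → [k].
Occurrence 4 (position 7): no conditioning environment matches → elsewhere allophone [ɡ].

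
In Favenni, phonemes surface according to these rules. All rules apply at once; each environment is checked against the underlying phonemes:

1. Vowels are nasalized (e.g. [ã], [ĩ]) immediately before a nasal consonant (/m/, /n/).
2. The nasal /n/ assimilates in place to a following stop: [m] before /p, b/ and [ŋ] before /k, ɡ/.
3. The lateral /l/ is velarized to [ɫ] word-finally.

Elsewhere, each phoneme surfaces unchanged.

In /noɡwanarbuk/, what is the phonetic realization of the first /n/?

[n]

/n/ (word-initial) is in the target of rule 2 but the environment (before a labial or velar stop) is not met → [n].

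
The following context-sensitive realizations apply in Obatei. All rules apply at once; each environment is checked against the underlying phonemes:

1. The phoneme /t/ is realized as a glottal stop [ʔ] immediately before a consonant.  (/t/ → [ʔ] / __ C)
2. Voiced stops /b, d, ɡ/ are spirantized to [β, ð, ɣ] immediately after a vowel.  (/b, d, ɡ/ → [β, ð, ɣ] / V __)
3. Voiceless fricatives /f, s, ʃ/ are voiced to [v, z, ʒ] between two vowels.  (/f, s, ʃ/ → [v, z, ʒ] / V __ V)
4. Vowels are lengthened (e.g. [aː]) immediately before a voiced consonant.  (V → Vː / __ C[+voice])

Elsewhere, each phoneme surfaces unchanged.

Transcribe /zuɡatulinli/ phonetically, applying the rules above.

[zuːɣatuːliːnli]

/z/ stays [z].
Rule 4 applies to /u/ (between /z/ and /ɡ/: before a voiced consonant) → [uː].
Rule 2 applies to /ɡ/ (between /u/ and /a/: immediately after a vowel) → [ɣ].
/a/ (between /ɡ/ and /t/) is in the target of rule 4 but the environment (before a voiced consonant) is not met → [a].
/t/ (between /a/ and /u/) fails the environment for rule 1, so it stays [t].
Rule 4 applies to /u/ (between /t/ and /l/: before a voiced consonant) → [uː].
/l/ (between /u/ and /i/): no rule targets it → [l].
/i/ (between /l/ and /n/) occurs before a voiced consonant → [iː] by rule 4.
/n/ stays [n].
/l/ — not in any rule's target class → [l].
/i/ (word-final): rule 4 targets it, but not before a voiced consonant → unchanged [i].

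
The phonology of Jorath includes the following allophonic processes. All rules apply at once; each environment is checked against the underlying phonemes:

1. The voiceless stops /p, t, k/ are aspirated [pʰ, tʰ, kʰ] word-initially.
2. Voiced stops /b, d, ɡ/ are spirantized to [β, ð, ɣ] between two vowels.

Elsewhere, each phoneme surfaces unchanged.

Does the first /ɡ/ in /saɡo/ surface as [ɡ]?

No

/ɡ/ meets the environment for rule 2 (between two vowels) → [ɣ].
The actual realization is [ɣ], not [ɡ].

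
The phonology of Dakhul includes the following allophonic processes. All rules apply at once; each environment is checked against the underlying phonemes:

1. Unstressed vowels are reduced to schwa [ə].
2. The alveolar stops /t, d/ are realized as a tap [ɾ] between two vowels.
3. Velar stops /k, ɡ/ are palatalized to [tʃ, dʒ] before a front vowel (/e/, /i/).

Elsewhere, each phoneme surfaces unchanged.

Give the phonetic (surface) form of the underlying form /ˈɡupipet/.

[ˈɡupəpət]

/ɡ/ — word-initial; rule 3 does not apply here → [ɡ].
/u/ (between /ɡ/ and /p/): rule 1 targets it, but not in an unstressed syllable → unchanged [u].
/p/ — not in any rule's target class → [p].
/i/ meets the environment for rule 1 (in an unstressed syllable) → [ə].
/p/ (between /i/ and /e/): no rule targets it → [p].
/e/ — between /p/ and /t/, in an unstressed syllable — surfaces as [ə] (rule 1).
/t/ (word-final) fails the environment for rule 2, so it stays [t].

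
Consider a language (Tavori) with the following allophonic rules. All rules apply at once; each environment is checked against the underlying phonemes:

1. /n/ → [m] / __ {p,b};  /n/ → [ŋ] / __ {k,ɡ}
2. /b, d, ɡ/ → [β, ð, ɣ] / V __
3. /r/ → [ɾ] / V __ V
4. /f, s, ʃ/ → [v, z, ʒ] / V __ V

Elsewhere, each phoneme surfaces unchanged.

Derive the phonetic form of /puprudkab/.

[pupruðkaβ]

/p/ — not in any rule's target class → [p].
/u/ — not in any rule's target class → [u].
/p/ — not in any rule's target class → [p].
/r/ (between /p/ and /u/) is in the target of rule 3 but the environment (between two vowels) is not met → [r].
/u/ stays [u].
/d/ meets the environment for rule 2 (immediately after a vowel) → [ð].
/k/ (between /d/ and /a/): no rule targets it → [k].
/a/ stays [a].
/b/ meets the environment for rule 2 (immediately after a vowel) → [β].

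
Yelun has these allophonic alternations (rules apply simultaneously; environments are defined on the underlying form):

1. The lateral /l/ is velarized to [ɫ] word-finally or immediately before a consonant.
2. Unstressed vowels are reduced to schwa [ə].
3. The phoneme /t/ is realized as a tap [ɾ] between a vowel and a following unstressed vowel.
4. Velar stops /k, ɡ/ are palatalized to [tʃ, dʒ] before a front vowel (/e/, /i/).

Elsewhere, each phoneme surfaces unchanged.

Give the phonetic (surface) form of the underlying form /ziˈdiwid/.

/z/ — not in any rule's target class → [z].
/i/ (between /z/ and /d/): in an unstressed syllable, so rule 2 applies → [ə].
/d/ (between /i/ and /i/): no rule targets it → [d].
/i/ (between /d/ and /w/) fails the environment for rule 2, so it stays [i].
/w/ stays [w].
/i/ meets the environment for rule 2 (in an unstressed syllable) → [ə].
/d/ stays [d].

[zəˈdiwəd]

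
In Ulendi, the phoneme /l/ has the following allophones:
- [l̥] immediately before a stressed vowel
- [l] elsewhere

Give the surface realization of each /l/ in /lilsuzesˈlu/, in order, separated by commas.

[l], [l], [l̥]

Occurrence 1 (position 1): no conditioning environment matches → elsewhere allophone [l].
Occurrence 2 (position 3): no conditioning environment matches → elsewhere allophone [l].
Occurrence 3 (position 9): immediately before a stressed vowel → [l̥].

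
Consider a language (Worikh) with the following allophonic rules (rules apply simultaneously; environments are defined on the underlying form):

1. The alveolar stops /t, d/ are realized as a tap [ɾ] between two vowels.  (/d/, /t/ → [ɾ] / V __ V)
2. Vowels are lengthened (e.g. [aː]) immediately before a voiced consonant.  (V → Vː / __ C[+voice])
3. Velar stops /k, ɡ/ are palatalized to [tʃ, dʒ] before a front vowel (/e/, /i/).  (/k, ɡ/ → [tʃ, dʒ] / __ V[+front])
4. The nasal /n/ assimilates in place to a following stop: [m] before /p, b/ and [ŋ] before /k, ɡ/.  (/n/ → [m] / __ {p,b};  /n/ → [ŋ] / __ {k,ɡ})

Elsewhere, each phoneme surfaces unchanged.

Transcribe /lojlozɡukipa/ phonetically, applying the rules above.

/l/ (word-initial) is unaffected → [l].
Rule 2 applies to /o/ (between /l/ and /j/: before a voiced consonant) → [oː].
/j/ stays [j].
/l/ — not in any rule's target class → [l].
Rule 2 applies to /o/ (between /l/ and /z/: before a voiced consonant) → [oː].
/z/ (between /o/ and /ɡ/): no rule targets it → [z].
/ɡ/ (between /z/ and /u/) fails the environment for rule 3, so it stays [ɡ].
/u/ (between /ɡ/ and /k/): rule 2 targets it, but not before a voiced consonant → unchanged [u].
Rule 3 applies to /k/ (between /u/ and /i/: before a front vowel) → [tʃ].
/i/ (between /k/ and /p/): rule 2 targets it, but not before a voiced consonant → unchanged [i].
/p/ (between /i/ and /a/) is unaffected → [p].
/a/ (word-final): rule 2 targets it, but not before a voiced consonant → unchanged [a].

[loːjloːzɡutʃipa]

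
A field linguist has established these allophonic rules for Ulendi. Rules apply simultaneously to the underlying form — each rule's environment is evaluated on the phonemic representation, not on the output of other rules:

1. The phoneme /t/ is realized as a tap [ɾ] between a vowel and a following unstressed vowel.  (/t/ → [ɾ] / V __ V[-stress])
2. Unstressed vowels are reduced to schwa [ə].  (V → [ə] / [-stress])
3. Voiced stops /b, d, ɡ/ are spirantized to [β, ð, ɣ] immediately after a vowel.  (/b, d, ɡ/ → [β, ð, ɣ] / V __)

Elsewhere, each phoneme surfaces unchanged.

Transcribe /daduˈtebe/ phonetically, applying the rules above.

/d/ (word-initial) fails the environment for rule 3, so it stays [d].
/a/ — between /d/ and /d/, in an unstressed syllable — surfaces as [ə] (rule 2).
/d/ (between /a/ and /u/) occurs immediately after a vowel → [ð] by rule 3.
/u/ — between /d/ and /t/, in an unstressed syllable — surfaces as [ə] (rule 2).
/t/ (between /u/ and /e/) fails the environment for rule 1, so it stays [t].
/e/ (between /t/ and /b/) is in the target of rule 2 but the environment (in an unstressed syllable) is not met → [e].
/b/ (between /e/ and /e/) occurs immediately after a vowel → [β] by rule 3.
/e/ (word-final) occurs in an unstressed syllable → [ə] by rule 2.

[dəðəˈteβə]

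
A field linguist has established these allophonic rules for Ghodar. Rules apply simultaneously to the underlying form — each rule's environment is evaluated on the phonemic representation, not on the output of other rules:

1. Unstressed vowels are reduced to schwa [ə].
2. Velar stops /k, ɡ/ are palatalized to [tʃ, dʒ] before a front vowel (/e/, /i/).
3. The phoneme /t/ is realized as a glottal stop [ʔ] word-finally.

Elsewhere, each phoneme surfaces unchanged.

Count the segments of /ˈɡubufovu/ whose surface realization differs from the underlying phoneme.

Segments that undergo a rule: /u/ → [ə] (rule 1); /o/ → [ə] (rule 1); /u/ → [ə] (rule 1).
All other segments surface unchanged.

3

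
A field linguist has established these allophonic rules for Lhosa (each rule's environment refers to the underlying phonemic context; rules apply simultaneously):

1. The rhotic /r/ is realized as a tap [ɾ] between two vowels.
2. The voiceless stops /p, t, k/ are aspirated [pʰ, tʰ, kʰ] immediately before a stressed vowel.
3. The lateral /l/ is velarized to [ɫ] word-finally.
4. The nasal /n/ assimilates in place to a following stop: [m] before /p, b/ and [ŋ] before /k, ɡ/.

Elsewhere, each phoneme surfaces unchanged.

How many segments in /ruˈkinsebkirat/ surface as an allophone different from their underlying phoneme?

Segments that undergo a rule: /k/ → [kʰ] (rule 2); /r/ → [ɾ] (rule 1).
All other segments surface unchanged.

2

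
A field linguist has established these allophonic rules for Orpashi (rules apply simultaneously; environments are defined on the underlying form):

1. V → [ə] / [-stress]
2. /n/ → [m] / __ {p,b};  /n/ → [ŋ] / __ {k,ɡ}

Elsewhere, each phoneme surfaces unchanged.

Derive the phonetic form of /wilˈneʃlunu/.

[wəlˈneʃlənə]

Rule 1 applies to /i/ (between /w/ and /l/: in an unstressed syllable) → [ə].
/n/ (between /l/ and /e/) is in the target of rule 2 but the environment (before a labial or velar stop) is not met → [n].
/e/ (between /n/ and /ʃ/) is in the target of rule 1 but the environment (in an unstressed syllable) is not met → [e].
/u/ meets the environment for rule 1 (in an unstressed syllable) → [ə].
/n/ (between /u/ and /u/) fails the environment for rule 2, so it stays [n].
/u/ (word-final) occurs in an unstressed syllable → [ə] by rule 1.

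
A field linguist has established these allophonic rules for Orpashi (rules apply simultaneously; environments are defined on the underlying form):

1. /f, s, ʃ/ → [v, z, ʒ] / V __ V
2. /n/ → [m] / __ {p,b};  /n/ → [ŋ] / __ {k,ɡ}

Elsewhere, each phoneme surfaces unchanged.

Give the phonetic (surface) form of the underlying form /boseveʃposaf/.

[bozeveʃpozaf]

/s/ (between /o/ and /e/) occurs between two vowels → [z] by rule 1.
/ʃ/ (between /e/ and /p/) is in the target of rule 1 but the environment (between two vowels) is not met → [ʃ].
/s/ meets the environment for rule 1 (between two vowels) → [z].
/f/ (word-final) is in the target of rule 1 but the environment (between two vowels) is not met → [f].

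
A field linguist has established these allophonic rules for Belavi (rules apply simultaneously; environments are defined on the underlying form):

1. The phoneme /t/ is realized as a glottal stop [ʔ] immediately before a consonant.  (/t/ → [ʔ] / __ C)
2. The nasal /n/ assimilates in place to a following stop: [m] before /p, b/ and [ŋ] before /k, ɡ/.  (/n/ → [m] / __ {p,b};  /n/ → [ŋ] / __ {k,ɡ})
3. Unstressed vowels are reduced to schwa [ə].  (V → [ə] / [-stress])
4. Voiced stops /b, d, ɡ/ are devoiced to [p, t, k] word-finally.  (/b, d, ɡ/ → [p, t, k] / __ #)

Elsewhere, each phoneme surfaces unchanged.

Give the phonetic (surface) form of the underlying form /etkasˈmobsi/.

[əʔkəsˈmobsə]

/e/ (word-initial): in an unstressed syllable, so rule 3 applies → [ə].
/t/ (between /e/ and /k/): immediately before a consonant, so rule 1 applies → [ʔ].
/a/ (between /k/ and /s/) occurs in an unstressed syllable → [ə] by rule 3.
/o/ (between /m/ and /b/): rule 3 targets it, but not in an unstressed syllable → unchanged [o].
/b/ — between /o/ and /s/; rule 4 does not apply here → [b].
/i/ meets the environment for rule 3 (in an unstressed syllable) → [ə].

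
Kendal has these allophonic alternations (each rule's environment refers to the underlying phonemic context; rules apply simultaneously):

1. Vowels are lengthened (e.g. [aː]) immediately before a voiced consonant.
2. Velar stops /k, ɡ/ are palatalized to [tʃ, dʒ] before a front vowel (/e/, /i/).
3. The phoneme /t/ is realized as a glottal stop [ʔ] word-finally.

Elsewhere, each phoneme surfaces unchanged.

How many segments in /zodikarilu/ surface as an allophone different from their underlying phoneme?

Segments that undergo a rule: /o/ → [oː] (rule 1); /a/ → [aː] (rule 1); /i/ → [iː] (rule 1).
All other segments surface unchanged.

3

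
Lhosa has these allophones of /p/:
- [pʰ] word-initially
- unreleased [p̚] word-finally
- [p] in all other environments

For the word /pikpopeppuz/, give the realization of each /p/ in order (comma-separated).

[pʰ], [p], [p], [p], [p]

Occurrence 1 (position 1): word-initially → [pʰ].
Occurrence 2 (position 4): no conditioning environment matches → elsewhere allophone [p].
Occurrence 3 (position 6): no conditioning environment matches → elsewhere allophone [p].
Occurrence 4 (position 8): no conditioning environment matches → elsewhere allophone [p].
Occurrence 5 (position 9): no conditioning environment matches → elsewhere allophone [p].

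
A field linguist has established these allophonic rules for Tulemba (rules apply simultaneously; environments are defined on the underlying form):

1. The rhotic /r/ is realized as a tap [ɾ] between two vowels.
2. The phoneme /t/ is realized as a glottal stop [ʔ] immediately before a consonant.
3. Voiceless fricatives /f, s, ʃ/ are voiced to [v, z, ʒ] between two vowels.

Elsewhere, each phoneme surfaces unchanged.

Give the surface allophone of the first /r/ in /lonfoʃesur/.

[r]

/r/ (word-final): rule 1 targets it, but not between two vowels → unchanged [r].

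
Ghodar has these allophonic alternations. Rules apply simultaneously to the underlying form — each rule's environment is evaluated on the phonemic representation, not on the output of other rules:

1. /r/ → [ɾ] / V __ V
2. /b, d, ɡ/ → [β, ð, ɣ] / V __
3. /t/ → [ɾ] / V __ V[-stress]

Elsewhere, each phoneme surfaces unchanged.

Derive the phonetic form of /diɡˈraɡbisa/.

/d/ — word-initial; rule 2 does not apply here → [d].
/i/ (between /d/ and /ɡ/) is unaffected → [i].
/ɡ/ (between /i/ and /r/): immediately after a vowel, so rule 2 applies → [ɣ].
/r/ (between /ɡ/ and /a/): rule 1 targets it, but not between two vowels → unchanged [r].
/a/ — not in any rule's target class → [a].
/ɡ/ — between /a/ and /b/, immediately after a vowel — surfaces as [ɣ] (rule 2).
/b/ — between /ɡ/ and /i/; rule 2 does not apply here → [b].
/i/ stays [i].
/s/ (between /i/ and /a/) is unaffected → [s].
/a/ — not in any rule's target class → [a].

[diɣˈraɣbisa]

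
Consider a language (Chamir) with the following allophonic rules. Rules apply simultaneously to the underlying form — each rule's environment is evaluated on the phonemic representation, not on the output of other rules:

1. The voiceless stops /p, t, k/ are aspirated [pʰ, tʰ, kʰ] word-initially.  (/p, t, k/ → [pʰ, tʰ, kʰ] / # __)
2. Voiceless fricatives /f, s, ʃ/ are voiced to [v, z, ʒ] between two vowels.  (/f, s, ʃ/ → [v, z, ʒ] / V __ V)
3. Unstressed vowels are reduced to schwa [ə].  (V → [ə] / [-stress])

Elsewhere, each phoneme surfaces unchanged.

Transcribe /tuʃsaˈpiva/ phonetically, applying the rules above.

/t/ — word-initial, word-initially — surfaces as [tʰ] (rule 1).
/u/ — between /t/ and /ʃ/, in an unstressed syllable — surfaces as [ə] (rule 3).
/ʃ/ (between /u/ and /s/) fails the environment for rule 2, so it stays [ʃ].
/s/ (between /ʃ/ and /a/) fails the environment for rule 2, so it stays [s].
Rule 3 applies to /a/ (between /s/ and /p/: in an unstressed syllable) → [ə].
/p/ (between /a/ and /i/) is in the target of rule 1 but the environment (word-initially) is not met → [p].
/i/ (between /p/ and /v/) fails the environment for rule 3, so it stays [i].
/v/ stays [v].
Rule 3 applies to /a/ (word-final: in an unstressed syllable) → [ə].

[tʰəʃsəˈpivə]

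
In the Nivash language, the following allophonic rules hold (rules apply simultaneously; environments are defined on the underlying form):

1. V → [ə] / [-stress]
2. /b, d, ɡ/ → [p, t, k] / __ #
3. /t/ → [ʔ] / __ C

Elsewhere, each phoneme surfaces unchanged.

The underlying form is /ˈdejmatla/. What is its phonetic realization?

[ˈdejməʔlə]

/d/ (word-initial) fails the environment for rule 2, so it stays [d].
/e/ (between /d/ and /j/) is in the target of rule 1 but the environment (in an unstressed syllable) is not met → [e].
/a/ (between /m/ and /t/): in an unstressed syllable, so rule 1 applies → [ə].
/t/ (between /a/ and /l/): immediately before a consonant, so rule 3 applies → [ʔ].
/a/ (word-final) occurs in an unstressed syllable → [ə] by rule 1.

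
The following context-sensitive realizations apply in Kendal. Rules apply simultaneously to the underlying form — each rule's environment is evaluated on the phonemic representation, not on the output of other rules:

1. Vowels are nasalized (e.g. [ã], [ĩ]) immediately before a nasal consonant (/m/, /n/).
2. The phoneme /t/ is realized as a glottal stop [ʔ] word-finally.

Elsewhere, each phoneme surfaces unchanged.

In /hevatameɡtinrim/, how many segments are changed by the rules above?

Segments that undergo a rule: /a/ → [ã] (rule 1); /i/ → [ĩ] (rule 1); /i/ → [ĩ] (rule 1).
All other segments surface unchanged.

3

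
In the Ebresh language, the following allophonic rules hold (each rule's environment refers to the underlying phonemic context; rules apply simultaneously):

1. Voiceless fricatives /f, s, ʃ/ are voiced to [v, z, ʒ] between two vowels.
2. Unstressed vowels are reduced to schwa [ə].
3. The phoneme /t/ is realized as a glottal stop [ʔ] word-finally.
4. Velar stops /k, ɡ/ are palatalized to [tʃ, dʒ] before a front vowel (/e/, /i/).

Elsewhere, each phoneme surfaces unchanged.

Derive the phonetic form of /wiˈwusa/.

[wəˈwuzə]

/i/ (between /w/ and /w/): in an unstressed syllable, so rule 2 applies → [ə].
/u/ — between /w/ and /s/; rule 2 does not apply here → [u].
/s/ meets the environment for rule 1 (between two vowels) → [z].
/a/ — word-final, in an unstressed syllable — surfaces as [ə] (rule 2).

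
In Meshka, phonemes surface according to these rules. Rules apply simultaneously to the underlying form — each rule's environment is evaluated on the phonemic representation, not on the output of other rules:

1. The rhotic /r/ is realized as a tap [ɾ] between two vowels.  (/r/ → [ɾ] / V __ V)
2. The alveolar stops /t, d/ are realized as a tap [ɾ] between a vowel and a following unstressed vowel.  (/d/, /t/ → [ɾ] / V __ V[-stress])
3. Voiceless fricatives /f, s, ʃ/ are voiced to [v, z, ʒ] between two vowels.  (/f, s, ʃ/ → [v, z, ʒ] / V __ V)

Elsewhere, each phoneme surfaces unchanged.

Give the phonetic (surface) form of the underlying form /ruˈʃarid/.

[ruˈʒaɾid]

/r/ (word-initial) is in the target of rule 1 but the environment (between two vowels) is not met → [r].
/u/ stays [u].
/ʃ/ meets the environment for rule 3 (between two vowels) → [ʒ].
/a/ — not in any rule's target class → [a].
/r/ meets the environment for rule 1 (between two vowels) → [ɾ].
/i/ (between /r/ and /d/) is unaffected → [i].
/d/ (word-final): rule 2 targets it, but not between a vowel and a following unstressed vowel → unchanged [d].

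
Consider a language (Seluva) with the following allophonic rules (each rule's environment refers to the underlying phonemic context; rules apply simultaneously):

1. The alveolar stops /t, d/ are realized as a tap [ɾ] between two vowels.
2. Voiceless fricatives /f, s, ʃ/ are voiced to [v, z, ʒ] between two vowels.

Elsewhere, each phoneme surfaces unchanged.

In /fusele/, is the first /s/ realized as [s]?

No

/s/ meets the environment for rule 2 (between two vowels) → [z].
The actual realization is [z], not [s].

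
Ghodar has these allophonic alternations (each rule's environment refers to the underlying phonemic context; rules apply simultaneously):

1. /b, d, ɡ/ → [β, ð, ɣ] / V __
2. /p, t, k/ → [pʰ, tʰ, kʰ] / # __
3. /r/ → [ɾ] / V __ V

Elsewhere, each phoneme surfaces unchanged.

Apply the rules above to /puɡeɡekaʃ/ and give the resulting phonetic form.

/p/ (word-initial): word-initially, so rule 2 applies → [pʰ].
/u/ — not in any rule's target class → [u].
/ɡ/ — between /u/ and /e/, immediately after a vowel — surfaces as [ɣ] (rule 1).
/e/ (between /ɡ/ and /ɡ/) is unaffected → [e].
/ɡ/ meets the environment for rule 1 (immediately after a vowel) → [ɣ].
/e/ stays [e].
/k/ (between /e/ and /a/): rule 2 targets it, but not word-initially → unchanged [k].
/a/ stays [a].
/ʃ/ — not in any rule's target class → [ʃ].

[pʰuɣeɣekaʃ]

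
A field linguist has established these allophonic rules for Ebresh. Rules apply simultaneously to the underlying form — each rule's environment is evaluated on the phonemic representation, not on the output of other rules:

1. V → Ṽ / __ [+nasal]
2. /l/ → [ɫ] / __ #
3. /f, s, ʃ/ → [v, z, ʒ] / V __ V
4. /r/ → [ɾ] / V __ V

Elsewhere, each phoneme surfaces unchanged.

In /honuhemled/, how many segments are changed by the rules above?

Segments that undergo a rule: /o/ → [õ] (rule 1); /e/ → [ẽ] (rule 1).
All other segments surface unchanged.

2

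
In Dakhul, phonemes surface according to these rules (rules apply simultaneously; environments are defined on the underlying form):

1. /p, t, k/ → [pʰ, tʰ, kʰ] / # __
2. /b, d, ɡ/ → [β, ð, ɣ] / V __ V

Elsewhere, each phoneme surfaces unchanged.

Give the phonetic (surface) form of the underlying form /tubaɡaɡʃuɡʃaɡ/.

/t/ meets the environment for rule 1 (word-initially) → [tʰ].
/b/ — between /u/ and /a/, between two vowels — surfaces as [β] (rule 2).
/ɡ/ — between /a/ and /a/, between two vowels — surfaces as [ɣ] (rule 2).
/ɡ/ (between /a/ and /ʃ/) fails the environment for rule 2, so it stays [ɡ].
/ɡ/ — between /u/ and /ʃ/; rule 2 does not apply here → [ɡ].
/ɡ/ (word-final) fails the environment for rule 2, so it stays [ɡ].

[tʰuβaɣaɡʃuɡʃaɡ]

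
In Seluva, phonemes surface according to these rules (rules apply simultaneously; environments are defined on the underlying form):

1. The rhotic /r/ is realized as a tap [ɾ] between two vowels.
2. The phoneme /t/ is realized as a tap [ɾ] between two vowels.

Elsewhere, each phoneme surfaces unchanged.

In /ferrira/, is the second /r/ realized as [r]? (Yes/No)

/r/ — between /r/ and /i/; rule 1 does not apply here → [r].
The actual realization is [r], which matches [r].

Yes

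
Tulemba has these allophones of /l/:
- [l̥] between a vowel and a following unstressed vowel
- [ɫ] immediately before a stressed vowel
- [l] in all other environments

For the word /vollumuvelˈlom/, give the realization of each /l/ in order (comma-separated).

[l], [l], [l], [ɫ]

Occurrence 1 (position 3): no conditioning environment matches → elsewhere allophone [l].
Occurrence 2 (position 4): no conditioning environment matches → elsewhere allophone [l].
Occurrence 3 (position 10): no conditioning environment matches → elsewhere allophone [l].
Occurrence 4 (position 11): immediately before a stressed vowel → [ɫ].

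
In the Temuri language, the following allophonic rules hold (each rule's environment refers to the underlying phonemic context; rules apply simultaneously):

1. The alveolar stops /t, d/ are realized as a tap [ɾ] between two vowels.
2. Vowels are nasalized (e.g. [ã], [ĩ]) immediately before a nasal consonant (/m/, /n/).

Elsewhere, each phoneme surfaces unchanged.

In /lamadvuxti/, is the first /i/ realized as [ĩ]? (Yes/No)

/i/ (word-final) is in the target of rule 2 but the environment (before a nasal consonant) is not met → [i].
The actual realization is [i], not [ĩ].

No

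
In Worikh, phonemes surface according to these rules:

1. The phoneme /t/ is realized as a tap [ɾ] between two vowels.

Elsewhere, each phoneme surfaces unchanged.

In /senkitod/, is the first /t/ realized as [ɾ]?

/t/ meets the environment for rule 1 (between two vowels) → [ɾ].
The actual realization is [ɾ], which matches [ɾ].

Yes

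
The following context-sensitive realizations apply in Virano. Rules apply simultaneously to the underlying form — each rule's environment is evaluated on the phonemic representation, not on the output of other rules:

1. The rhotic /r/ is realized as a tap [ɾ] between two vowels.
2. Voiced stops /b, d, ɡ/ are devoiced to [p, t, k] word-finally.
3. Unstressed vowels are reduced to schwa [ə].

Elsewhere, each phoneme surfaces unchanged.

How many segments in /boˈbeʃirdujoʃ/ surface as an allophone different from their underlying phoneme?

Segments that undergo a rule: /o/ → [ə] (rule 3); /i/ → [ə] (rule 3); /u/ → [ə] (rule 3); /o/ → [ə] (rule 3).
All other segments surface unchanged.

4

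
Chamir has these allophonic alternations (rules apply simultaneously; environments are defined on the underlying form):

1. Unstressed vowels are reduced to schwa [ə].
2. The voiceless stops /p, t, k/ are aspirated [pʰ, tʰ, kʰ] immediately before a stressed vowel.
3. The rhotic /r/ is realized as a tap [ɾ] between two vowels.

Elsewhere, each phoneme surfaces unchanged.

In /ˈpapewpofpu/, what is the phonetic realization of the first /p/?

/p/ meets the environment for rule 2 (immediately before a stressed vowel) → [pʰ].

[pʰ]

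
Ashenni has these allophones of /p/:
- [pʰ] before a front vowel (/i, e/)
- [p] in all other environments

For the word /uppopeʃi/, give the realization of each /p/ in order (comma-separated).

[p], [p], [pʰ]

Occurrence 1 (position 2): no conditioning environment matches → elsewhere allophone [p].
Occurrence 2 (position 3): no conditioning environment matches → elsewhere allophone [p].
Occurrence 3 (position 5): before a front vowel (/i, e/) → [pʰ].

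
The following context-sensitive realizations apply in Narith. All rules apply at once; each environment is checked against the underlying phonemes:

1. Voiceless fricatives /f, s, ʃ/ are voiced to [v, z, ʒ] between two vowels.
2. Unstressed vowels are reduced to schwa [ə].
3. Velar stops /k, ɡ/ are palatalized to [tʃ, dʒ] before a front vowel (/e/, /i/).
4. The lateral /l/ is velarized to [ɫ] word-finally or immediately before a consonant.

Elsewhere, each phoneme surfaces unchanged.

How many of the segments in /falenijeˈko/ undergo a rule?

4

Segments that undergo a rule: /a/ → [ə] (rule 2); /e/ → [ə] (rule 2); /i/ → [ə] (rule 2); /e/ → [ə] (rule 2).
All other segments surface unchanged.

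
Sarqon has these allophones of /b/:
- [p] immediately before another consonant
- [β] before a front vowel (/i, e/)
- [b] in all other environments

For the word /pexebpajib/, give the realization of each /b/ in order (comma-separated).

[p], [b]

Occurrence 1 (position 5): immediately before another consonant → [p].
Occurrence 2 (position 10): no conditioning environment matches → elsewhere allophone [b].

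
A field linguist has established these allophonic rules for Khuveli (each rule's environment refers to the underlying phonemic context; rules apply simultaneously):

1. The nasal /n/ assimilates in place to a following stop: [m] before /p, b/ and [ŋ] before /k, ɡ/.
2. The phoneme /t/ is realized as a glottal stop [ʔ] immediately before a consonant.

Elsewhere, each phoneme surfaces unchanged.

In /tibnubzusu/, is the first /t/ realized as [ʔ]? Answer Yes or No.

No

/t/ (word-initial): rule 2 targets it, but not immediately before a consonant → unchanged [t].
The actual realization is [t], not [ʔ].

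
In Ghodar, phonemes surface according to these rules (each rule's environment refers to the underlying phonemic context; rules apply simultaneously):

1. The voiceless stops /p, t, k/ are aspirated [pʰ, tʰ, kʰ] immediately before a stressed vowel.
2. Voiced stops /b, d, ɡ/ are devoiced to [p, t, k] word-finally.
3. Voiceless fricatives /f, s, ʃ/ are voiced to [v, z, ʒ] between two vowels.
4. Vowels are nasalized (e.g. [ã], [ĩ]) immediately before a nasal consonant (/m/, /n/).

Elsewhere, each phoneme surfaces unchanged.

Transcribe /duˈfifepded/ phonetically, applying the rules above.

/d/ — word-initial; rule 2 does not apply here → [d].
/u/ (between /d/ and /f/) fails the environment for rule 4, so it stays [u].
/f/ (between /u/ and /i/) occurs between two vowels → [v] by rule 3.
/i/ (between /f/ and /f/) fails the environment for rule 4, so it stays [i].
/f/ (between /i/ and /e/): between two vowels, so rule 3 applies → [v].
/e/ (between /f/ and /p/): rule 4 targets it, but not before a nasal consonant → unchanged [e].
/p/ (between /e/ and /d/) is in the target of rule 1 but the environment (immediately before a stressed vowel) is not met → [p].
/d/ (between /p/ and /e/) fails the environment for rule 2, so it stays [d].
/e/ (between /d/ and /d/) is in the target of rule 4 but the environment (before a nasal consonant) is not met → [e].
/d/ (word-final): word-finally, so rule 2 applies → [t].

[duˈvivepdet]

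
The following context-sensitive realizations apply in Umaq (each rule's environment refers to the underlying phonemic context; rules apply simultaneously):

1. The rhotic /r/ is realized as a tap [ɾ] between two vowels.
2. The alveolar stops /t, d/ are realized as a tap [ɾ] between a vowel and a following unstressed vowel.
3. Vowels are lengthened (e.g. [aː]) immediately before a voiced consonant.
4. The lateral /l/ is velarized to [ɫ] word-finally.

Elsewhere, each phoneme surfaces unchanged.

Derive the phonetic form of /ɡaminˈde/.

[ɡaːmiːnˈde]

Rule 3 applies to /a/ (between /ɡ/ and /m/: before a voiced consonant) → [aː].
/i/ meets the environment for rule 3 (before a voiced consonant) → [iː].
/d/ — between /n/ and /e/; rule 2 does not apply here → [d].
/e/ (word-final) fails the environment for rule 3, so it stays [e].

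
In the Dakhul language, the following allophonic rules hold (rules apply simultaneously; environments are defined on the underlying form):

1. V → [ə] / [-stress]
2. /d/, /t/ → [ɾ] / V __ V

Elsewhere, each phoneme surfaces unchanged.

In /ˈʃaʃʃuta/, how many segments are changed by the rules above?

3

Segments that undergo a rule: /u/ → [ə] (rule 1); /t/ → [ɾ] (rule 2); /a/ → [ə] (rule 1).
All other segments surface unchanged.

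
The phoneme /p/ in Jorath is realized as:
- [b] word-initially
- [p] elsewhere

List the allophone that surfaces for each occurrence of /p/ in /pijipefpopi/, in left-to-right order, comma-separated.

[b], [p], [p], [p]

Occurrence 1 (position 1): word-initially → [b].
Occurrence 2 (position 5): no conditioning environment matches → elsewhere allophone [p].
Occurrence 3 (position 8): no conditioning environment matches → elsewhere allophone [p].
Occurrence 4 (position 10): no conditioning environment matches → elsewhere allophone [p].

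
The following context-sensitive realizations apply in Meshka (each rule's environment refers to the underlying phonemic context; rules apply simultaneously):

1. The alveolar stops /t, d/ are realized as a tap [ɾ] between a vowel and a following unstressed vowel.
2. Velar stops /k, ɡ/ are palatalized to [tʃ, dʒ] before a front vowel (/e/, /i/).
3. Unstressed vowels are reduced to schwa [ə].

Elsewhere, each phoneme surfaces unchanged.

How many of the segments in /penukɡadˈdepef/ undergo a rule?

Segments that undergo a rule: /e/ → [ə] (rule 3); /u/ → [ə] (rule 3); /a/ → [ə] (rule 3); /e/ → [ə] (rule 3).
All other segments surface unchanged.

4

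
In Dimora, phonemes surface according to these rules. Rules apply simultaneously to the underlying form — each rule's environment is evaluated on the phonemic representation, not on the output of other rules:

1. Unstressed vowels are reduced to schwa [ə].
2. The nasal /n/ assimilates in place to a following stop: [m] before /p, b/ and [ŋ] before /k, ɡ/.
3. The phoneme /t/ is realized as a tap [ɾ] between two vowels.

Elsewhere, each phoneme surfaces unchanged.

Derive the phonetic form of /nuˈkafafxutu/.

/n/ (word-initial): rule 2 targets it, but not before a labial or velar stop → unchanged [n].
/u/ (between /n/ and /k/) occurs in an unstressed syllable → [ə] by rule 1.
/k/ — not in any rule's target class → [k].
/a/ — between /k/ and /f/; rule 1 does not apply here → [a].
/f/ — not in any rule's target class → [f].
/a/ — between /f/ and /f/, in an unstressed syllable — surfaces as [ə] (rule 1).
/f/ (between /a/ and /x/): no rule targets it → [f].
/x/ stays [x].
/u/ (between /x/ and /t/): in an unstressed syllable, so rule 1 applies → [ə].
/t/ (between /u/ and /u/): between two vowels, so rule 3 applies → [ɾ].
/u/ — word-final, in an unstressed syllable — surfaces as [ə] (rule 1).

[nəˈkafəfxəɾə]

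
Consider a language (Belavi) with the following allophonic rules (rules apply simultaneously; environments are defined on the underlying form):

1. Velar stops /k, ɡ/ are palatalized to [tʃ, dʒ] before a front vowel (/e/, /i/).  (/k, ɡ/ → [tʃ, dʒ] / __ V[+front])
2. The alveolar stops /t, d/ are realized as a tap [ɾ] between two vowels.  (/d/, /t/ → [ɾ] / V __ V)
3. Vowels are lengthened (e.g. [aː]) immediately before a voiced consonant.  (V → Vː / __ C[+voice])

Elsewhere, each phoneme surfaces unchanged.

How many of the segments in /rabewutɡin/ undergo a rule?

4

Segments that undergo a rule: /a/ → [aː] (rule 3); /e/ → [eː] (rule 3); /ɡ/ → [dʒ] (rule 1); /i/ → [iː] (rule 3).
All other segments surface unchanged.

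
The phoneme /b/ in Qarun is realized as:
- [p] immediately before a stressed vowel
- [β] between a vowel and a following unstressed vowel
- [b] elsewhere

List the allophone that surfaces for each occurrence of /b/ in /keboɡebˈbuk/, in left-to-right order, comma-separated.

[β], [b], [p]

Occurrence 1 (position 3): between a vowel and a following unstressed vowel → [β].
Occurrence 2 (position 7): no conditioning environment matches → elsewhere allophone [b].
Occurrence 3 (position 8): immediately before a stressed vowel → [p].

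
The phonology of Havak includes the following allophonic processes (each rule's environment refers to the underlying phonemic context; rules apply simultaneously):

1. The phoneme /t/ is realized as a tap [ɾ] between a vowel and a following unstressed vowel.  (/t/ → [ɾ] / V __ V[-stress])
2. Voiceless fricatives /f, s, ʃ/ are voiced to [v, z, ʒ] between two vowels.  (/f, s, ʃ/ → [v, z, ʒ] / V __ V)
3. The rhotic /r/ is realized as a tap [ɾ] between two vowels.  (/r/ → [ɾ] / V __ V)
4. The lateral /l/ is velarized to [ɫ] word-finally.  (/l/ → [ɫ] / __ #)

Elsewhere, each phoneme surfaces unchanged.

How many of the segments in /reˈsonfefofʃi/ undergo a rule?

2

Segments that undergo a rule: /s/ → [z] (rule 2); /f/ → [v] (rule 2).
All other segments surface unchanged.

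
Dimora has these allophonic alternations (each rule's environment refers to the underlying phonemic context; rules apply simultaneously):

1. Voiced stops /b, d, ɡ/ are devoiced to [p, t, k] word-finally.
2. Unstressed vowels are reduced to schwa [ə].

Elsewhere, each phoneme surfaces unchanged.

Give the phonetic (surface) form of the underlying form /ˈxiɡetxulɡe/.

[ˈxiɡətxəlɡə]

/x/ (word-initial): no rule targets it → [x].
/i/ (between /x/ and /ɡ/) fails the environment for rule 2, so it stays [i].
/ɡ/ (between /i/ and /e/): rule 1 targets it, but not word-finally → unchanged [ɡ].
/e/ — between /ɡ/ and /t/, in an unstressed syllable — surfaces as [ə] (rule 2).
/t/ — not in any rule's target class → [t].
/x/ (between /t/ and /u/) is unaffected → [x].
/u/ (between /x/ and /l/) occurs in an unstressed syllable → [ə] by rule 2.
/l/ — not in any rule's target class → [l].
/ɡ/ (between /l/ and /e/): rule 1 targets it, but not word-finally → unchanged [ɡ].
/e/ — word-final, in an unstressed syllable — surfaces as [ə] (rule 2).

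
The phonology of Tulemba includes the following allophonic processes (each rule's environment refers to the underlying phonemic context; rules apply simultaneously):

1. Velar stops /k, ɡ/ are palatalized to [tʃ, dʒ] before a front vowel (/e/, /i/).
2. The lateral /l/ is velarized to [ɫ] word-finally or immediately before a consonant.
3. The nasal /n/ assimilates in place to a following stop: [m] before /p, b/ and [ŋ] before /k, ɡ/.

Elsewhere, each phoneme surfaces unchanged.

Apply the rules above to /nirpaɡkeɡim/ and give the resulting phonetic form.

/n/ (word-initial): rule 3 targets it, but not before a labial or velar stop → unchanged [n].
/i/ — not in any rule's target class → [i].
/r/ (between /i/ and /p/) is unaffected → [r].
/p/ — not in any rule's target class → [p].
/a/ stays [a].
/ɡ/ (between /a/ and /k/): rule 1 targets it, but not before a front vowel → unchanged [ɡ].
/k/ meets the environment for rule 1 (before a front vowel) → [tʃ].
/e/ stays [e].
/ɡ/ — between /e/ and /i/, before a front vowel — surfaces as [dʒ] (rule 1).
/i/ (between /ɡ/ and /m/): no rule targets it → [i].
/m/ — not in any rule's target class → [m].

[nirpaɡtʃedʒim]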